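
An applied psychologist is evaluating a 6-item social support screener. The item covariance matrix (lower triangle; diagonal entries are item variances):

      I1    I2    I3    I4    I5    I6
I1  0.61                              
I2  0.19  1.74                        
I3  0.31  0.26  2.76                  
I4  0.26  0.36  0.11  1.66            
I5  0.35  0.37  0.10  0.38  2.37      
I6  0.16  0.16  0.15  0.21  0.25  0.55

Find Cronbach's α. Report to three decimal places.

α = 0.513

Σσ²ᵢ = 0.61 + 1.74 + 2.76 + 1.66 + 2.37 + 0.55 = 9.69
Sum of the distinct covariances = 3.62
total variance = 9.69 + 2 × 3.62 = 16.93
α = (k/(k−1))·(1 − Σσ²ᵢ/total variance) = (6/5)·(1 − 9.69/16.93) = 0.513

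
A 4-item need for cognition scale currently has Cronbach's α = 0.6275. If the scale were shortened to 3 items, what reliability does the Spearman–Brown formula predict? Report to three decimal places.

predicted reliability = 0.558

Length factor m = 3/4 = 0.7500
α' = m·α / (1 − (1−m)·α)
   = 3/4 × 0.6275 / (1 − (1 − 3/4) × 0.6275)
   = 0.4706 / 0.8431 = 0.558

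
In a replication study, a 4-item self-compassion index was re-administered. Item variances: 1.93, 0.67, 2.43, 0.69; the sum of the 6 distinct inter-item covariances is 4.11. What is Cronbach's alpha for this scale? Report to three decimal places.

α = 0.786

Σσᵢ² = 1.93 + 0.67 + 2.43 + 0.69 = 5.72
Sum of distinct covariances = 4.11
σ²_T = Σσᵢ² + 2·Σcov = 5.72 + 2 × 4.11 = 13.94
α = (4/3)·(1 − 5.72/13.94) = 0.786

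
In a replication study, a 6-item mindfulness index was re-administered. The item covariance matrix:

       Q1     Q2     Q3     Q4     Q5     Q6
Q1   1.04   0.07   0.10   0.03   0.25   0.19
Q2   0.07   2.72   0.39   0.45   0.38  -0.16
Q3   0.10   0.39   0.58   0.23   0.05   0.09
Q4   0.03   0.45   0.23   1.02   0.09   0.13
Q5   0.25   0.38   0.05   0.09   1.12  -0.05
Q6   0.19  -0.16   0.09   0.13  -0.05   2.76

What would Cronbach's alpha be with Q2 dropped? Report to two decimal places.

Cronbach's alpha = 0.32

Remaining items: Q1, Q3, Q4, Q5, Q6 (k = 5).
sum of item variances = 1.04 + 0.58 + 1.02 + 1.12 + 2.76 = 6.52
Var(T) = 6.52 + 2 × 1.11 = 8.74
α (item deleted) = (5/4)·(1 − 6.52/8.74) = 0.32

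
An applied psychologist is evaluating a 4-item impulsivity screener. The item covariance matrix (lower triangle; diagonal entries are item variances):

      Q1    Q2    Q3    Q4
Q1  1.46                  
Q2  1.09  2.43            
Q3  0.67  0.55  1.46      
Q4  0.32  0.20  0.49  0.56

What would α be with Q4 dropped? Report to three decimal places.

α = 0.695

Remaining items: Q1, Q2, Q3 (k = 3).
Σσᵢ² = 1.46 + 2.43 + 1.46 = 5.35
σ²_total = 5.35 + 2 × 2.31 = 9.97
α (item deleted) = (3/2)·(1 − 5.35/9.97) = 0.695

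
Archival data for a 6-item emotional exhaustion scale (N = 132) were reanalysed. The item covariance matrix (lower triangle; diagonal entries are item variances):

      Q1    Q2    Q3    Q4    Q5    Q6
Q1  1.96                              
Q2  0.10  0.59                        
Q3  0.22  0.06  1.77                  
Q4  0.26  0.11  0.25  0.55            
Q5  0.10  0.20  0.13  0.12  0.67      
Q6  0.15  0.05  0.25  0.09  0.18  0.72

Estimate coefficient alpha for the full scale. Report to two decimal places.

α = 0.50

Σσᵢ² = 1.96 + 0.59 + 1.77 + 0.55 + 0.67 + 0.72 = 6.26
Σ_{i<j} σ_ij = 2.27
σ²_total = 6.26 + 2 × 2.27 = 10.80
α = (k/(k−1))·(1 − Σσᵢ²/σ²_total) = (6/5)·(1 − 6.26/10.80) = 0.50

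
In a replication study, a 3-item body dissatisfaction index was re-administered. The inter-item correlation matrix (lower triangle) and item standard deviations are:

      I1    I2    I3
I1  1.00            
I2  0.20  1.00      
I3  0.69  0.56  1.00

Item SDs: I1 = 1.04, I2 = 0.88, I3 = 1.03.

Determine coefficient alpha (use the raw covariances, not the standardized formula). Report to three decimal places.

coefficient alpha = 0.743

Σσ²ᵢ = 1.04² + 0.88² + 1.03² = 2.9169
Covariances σ_ij = r_ij · s_i · s_j:
  σ(I1,I2) = 0.20 × 1.04 × 0.88 = 0.1830
  σ(I1,I3) = 0.69 × 1.04 × 1.03 = 0.7391
  σ(I2,I3) = 0.56 × 0.88 × 1.03 = 0.5076
σ²_T = Σσ²ᵢ + 2·Σσ_ij = 2.9169 + 2 × 1.4297 = 5.7763
α = (3/2)·(1 − 2.9169/5.7763) = 0.743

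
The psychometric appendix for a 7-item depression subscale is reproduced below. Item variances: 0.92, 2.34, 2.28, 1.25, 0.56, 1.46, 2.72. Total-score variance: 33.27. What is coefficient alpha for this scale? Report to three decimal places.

α = 0.762

ΣVar(i) = 0.92 + 2.34 + 2.28 + 1.25 + 0.56 + 1.46 + 2.72 = 11.53
α = (k/(k−1))·(1 − ΣVar(i)/σ²_T) = (7/6)·(1 − 11.53/33.27) = 0.762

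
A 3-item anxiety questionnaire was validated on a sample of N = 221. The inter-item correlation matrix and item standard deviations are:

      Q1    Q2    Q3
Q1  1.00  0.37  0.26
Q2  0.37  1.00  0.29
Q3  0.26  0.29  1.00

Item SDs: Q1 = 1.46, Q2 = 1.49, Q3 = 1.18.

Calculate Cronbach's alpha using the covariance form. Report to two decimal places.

Σσ²ᵢ = 1.46² + 1.49² + 1.18² = 5.7441
Covariances σ_ij = r_ij · s_i · s_j:
  σ(Q1,Q2) = 0.37 × 1.46 × 1.49 = 0.8049
  σ(Q1,Q3) = 0.26 × 1.46 × 1.18 = 0.4479
  σ(Q2,Q3) = 0.29 × 1.49 × 1.18 = 0.5099
σ²_T = Σσ²ᵢ + 2·Σσ_ij = 5.7441 + 2 × 1.7627 = 9.2695
α = (3/2)·(1 − 5.7441/9.2695) = 0.57

Cronbach's alpha = 0.57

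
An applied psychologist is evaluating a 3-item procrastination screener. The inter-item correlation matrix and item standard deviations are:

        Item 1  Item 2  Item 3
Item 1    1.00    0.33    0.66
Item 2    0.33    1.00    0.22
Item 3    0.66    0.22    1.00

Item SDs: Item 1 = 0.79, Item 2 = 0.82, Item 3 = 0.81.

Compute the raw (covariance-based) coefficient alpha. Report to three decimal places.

coefficient alpha = 0.667

Σσ²ᵢ = 0.79² + 0.82² + 0.81² = 1.9526
Covariances σ_ij = r_ij · s_i · s_j:
  σ(Item 1,Item 2) = 0.33 × 0.79 × 0.82 = 0.2138
  σ(Item 1,Item 3) = 0.66 × 0.79 × 0.81 = 0.4223
  σ(Item 2,Item 3) = 0.22 × 0.82 × 0.81 = 0.1461
σ²_T = Σσ²ᵢ + 2·Σσ_ij = 1.9526 + 2 × 0.7822 = 3.5170
α = (3/2)·(1 − 1.9526/3.5170) = 0.667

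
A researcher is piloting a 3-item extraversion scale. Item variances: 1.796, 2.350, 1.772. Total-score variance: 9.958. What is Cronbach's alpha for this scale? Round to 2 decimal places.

α = 0.61

ΣVar(i) = 1.796 + 2.350 + 1.772 = 5.918
α = (k/(k−1))·(1 − ΣVar(i)/σ²_total) = (3/2)·(1 − 5.918/9.958) = 0.61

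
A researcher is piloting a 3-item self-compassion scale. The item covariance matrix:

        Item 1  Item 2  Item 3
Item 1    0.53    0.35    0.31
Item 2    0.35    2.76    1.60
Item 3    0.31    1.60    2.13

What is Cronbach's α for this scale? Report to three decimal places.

Σσᵢ² = 0.53 + 2.76 + 2.13 = 5.42
Σ_{i<j} σ_ij = 2.26
total variance = 5.42 + 2 × 2.26 = 9.94
α = (k/(k−1))·(1 − Σσᵢ²/total variance) = (3/2)·(1 − 5.42/9.94) = 0.682

α = 0.682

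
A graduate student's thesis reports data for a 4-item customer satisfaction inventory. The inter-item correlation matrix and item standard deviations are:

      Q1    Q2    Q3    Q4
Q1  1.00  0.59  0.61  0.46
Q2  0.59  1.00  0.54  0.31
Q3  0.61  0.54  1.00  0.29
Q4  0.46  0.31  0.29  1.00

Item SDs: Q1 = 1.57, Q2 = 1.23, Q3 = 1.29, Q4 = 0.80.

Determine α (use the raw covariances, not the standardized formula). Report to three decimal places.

Σσ²ᵢ = 1.57² + 1.23² + 1.29² + 0.80² = 6.2819
Covariances σ_ij = r_ij · s_i · s_j:
  σ(Q1,Q2) = 0.59 × 1.57 × 1.23 = 1.1393
  σ(Q1,Q3) = 0.61 × 1.57 × 1.29 = 1.2354
  σ(Q1,Q4) = 0.46 × 1.57 × 0.80 = 0.5778
  σ(Q2,Q3) = 0.54 × 1.23 × 1.29 = 0.8568
  σ(Q2,Q4) = 0.31 × 1.23 × 0.80 = 0.3050
  σ(Q3,Q4) = 0.29 × 1.29 × 0.80 = 0.2993
σ²_T = Σσ²ᵢ + 2·Σσ_ij = 6.2819 + 2 × 4.4136 = 15.1091
α = (4/3)·(1 − 6.2819/15.1091) = 0.779

α = 0.779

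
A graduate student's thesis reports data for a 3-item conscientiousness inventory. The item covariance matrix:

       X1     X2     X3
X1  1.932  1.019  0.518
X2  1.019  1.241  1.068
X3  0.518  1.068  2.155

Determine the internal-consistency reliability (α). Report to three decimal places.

α = 0.742

Σσᵢ² = 1.932 + 1.241 + 2.155 = 5.328
Sum of off-diagonal covariances = 2.605
σ²_T = 5.328 + 2 × 2.605 = 10.538
α = (k/(k−1))·(1 − Σσᵢ²/σ²_T) = (3/2)·(1 − 5.328/10.538) = 0.742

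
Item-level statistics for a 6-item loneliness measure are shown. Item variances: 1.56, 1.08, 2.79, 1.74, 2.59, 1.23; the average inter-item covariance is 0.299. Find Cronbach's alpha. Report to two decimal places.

α = 0.54

Σσᵢ² = 1.56 + 1.08 + 2.79 + 1.74 + 2.59 + 1.23 = 10.99
Sum of the 15 distinct covariances = 15 × 0.299 = 4.485
total variance = Σσᵢ² + 2·Σcov = 10.99 + 2 × 4.485 = 19.960
α = (6/5)·(1 − 10.99/19.960) = 0.54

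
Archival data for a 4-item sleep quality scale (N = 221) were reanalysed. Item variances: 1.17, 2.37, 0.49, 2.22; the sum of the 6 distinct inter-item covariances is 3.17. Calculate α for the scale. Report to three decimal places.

α = 0.671

Σσ²ᵢ = 1.17 + 2.37 + 0.49 + 2.22 = 6.25
Sum of distinct covariances = 3.17
Var(T) = Σσ²ᵢ + 2·Σcov = 6.25 + 2 × 3.17 = 12.59
α = (4/3)·(1 − 6.25/12.59) = 0.671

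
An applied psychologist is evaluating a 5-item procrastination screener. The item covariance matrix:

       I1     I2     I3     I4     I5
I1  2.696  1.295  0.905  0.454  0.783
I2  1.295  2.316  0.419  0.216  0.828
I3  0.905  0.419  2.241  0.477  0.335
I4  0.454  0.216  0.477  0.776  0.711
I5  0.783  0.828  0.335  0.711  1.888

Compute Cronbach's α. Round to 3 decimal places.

α = 0.705

Σσ²ᵢ = 2.696 + 2.316 + 2.241 + 0.776 + 1.888 = 9.917
Sum of the distinct covariances = 6.423
σ²_total = 9.917 + 2 × 6.423 = 22.763
α = (k/(k−1))·(1 − Σσ²ᵢ/σ²_total) = (5/4)·(1 − 9.917/22.763) = 0.705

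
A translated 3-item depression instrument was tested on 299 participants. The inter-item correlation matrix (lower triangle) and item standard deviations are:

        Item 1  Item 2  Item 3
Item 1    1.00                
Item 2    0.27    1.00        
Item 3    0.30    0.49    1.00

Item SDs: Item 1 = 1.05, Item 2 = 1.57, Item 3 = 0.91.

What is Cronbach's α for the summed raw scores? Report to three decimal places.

α = 0.592

Σσ²ᵢ = 1.05² + 1.57² + 0.91² = 4.3955
Covariances σ_ij = r_ij · s_i · s_j:
  σ(Item 1,Item 2) = 0.27 × 1.05 × 1.57 = 0.4451
  σ(Item 1,Item 3) = 0.30 × 1.05 × 0.91 = 0.2867
  σ(Item 2,Item 3) = 0.49 × 1.57 × 0.91 = 0.7001
σ²_T = Σσ²ᵢ + 2·Σσ_ij = 4.3955 + 2 × 1.4319 = 7.2593
α = (3/2)·(1 − 4.3955/7.2593) = 0.592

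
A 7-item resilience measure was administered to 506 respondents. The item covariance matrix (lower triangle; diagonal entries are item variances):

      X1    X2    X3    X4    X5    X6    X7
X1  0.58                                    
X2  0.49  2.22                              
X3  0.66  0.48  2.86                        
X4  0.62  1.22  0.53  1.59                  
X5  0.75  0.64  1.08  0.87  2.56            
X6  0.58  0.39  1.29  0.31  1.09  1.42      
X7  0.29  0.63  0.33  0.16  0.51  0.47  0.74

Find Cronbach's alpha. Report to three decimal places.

α = 0.806

Σσᵢ² = 0.58 + 2.22 + 2.86 + 1.59 + 2.56 + 1.42 + 0.74 = 11.97
Sum of off-diagonal covariances = 13.39
Var(T) = 11.97 + 2 × 13.39 = 38.75
α = (k/(k−1))·(1 − Σσᵢ²/Var(T)) = (7/6)·(1 − 11.97/38.75) = 0.806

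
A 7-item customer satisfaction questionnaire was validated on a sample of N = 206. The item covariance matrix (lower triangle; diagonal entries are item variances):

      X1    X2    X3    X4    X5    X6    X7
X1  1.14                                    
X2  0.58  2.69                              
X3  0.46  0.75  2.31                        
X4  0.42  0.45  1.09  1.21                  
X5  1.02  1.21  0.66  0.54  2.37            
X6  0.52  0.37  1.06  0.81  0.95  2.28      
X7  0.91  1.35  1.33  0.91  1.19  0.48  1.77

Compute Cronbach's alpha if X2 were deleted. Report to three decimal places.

Cronbach's alpha = 0.828

Remaining items: X1, X3, X4, X5, X6, X7 (k = 6).
Σσ²ᵢ = 1.14 + 2.31 + 1.21 + 2.37 + 2.28 + 1.77 = 11.08
Var(T) = 11.08 + 2 × 12.35 = 35.78
α (item deleted) = (6/5)·(1 − 11.08/35.78) = 0.828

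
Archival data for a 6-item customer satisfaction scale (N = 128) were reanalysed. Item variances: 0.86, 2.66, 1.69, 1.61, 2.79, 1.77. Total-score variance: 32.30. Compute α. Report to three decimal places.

sum of item variances = 0.86 + 2.66 + 1.69 + 1.61 + 2.79 + 1.77 = 11.38
α = (k/(k−1))·(1 − sum of item variances/Var(T)) = (6/5)·(1 − 11.38/32.30) = 0.777

α = 0.777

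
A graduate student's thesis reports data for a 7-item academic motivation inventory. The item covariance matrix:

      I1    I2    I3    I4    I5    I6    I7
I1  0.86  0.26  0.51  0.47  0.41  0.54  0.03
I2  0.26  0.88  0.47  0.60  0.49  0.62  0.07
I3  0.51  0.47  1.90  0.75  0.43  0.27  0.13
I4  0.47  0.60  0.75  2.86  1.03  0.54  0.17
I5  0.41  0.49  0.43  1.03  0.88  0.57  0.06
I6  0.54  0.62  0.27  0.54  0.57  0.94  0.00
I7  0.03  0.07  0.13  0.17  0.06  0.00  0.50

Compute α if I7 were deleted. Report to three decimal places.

Remaining items: I1, I2, I3, I4, I5, I6 (k = 6).
sum of item variances = 0.86 + 0.88 + 1.90 + 2.86 + 0.88 + 0.94 = 8.32
total variance = 8.32 + 2 × 7.96 = 24.24
α (item deleted) = (6/5)·(1 − 8.32/24.24) = 0.788

α = 0.788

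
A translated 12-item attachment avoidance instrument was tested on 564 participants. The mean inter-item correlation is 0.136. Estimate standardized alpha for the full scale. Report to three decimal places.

Standardized α = k·r̄ / (1 + (k−1)·r̄) = 12 × 0.136 / (1 + 11 × 0.136)
  = 1.6320 / 2.4960 = 0.654

α = 0.654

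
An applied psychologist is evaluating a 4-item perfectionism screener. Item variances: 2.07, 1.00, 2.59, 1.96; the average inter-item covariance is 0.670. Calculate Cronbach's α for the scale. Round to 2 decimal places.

Σσ²ᵢ = 2.07 + 1.00 + 2.59 + 1.96 = 7.62
Sum of the 6 distinct covariances = 6 × 0.670 = 4.020
σ²_total = Σσ²ᵢ + 2·Σcov = 7.62 + 2 × 4.020 = 15.660
α = (4/3)·(1 − 7.62/15.660) = 0.68

Cronbach's α = 0.68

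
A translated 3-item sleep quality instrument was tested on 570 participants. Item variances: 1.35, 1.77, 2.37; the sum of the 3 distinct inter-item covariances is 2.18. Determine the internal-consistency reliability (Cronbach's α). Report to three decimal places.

Σσ²ᵢ = 1.35 + 1.77 + 2.37 = 5.49
Sum of distinct covariances = 2.18
Var(T) = Σσ²ᵢ + 2·Σcov = 5.49 + 2 × 2.18 = 9.85
α = (3/2)·(1 − 5.49/9.85) = 0.664

Cronbach's α = 0.664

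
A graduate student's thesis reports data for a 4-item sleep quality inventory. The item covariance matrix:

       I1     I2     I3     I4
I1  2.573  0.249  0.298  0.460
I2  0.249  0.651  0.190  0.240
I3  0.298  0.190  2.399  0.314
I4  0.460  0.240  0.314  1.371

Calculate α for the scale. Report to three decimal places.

Σσᵢ² = 2.573 + 0.651 + 2.399 + 1.371 = 6.994
Sum of the distinct covariances = 1.751
σ²_total = 6.994 + 2 × 1.751 = 10.496
α = (k/(k−1))·(1 − Σσᵢ²/σ²_total) = (4/3)·(1 − 6.994/10.496) = 0.445

α = 0.445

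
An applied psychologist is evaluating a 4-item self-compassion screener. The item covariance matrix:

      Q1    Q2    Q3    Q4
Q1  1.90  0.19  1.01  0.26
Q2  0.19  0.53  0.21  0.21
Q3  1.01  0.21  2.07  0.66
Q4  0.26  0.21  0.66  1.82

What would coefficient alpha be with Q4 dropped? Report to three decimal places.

α = 0.578

Remaining items: Q1, Q2, Q3 (k = 3).
Σσᵢ² = 1.90 + 0.53 + 2.07 = 4.50
total variance = 4.50 + 2 × 1.41 = 7.32
α (item deleted) = (3/2)·(1 − 4.50/7.32) = 0.578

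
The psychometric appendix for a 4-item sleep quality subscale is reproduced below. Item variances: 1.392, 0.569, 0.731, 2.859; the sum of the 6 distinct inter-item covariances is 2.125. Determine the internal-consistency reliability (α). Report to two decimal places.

Σσ²ᵢ = 1.392 + 0.569 + 0.731 + 2.859 = 5.551
Sum of distinct covariances = 2.125
total variance = Σσ²ᵢ + 2·Σcov = 5.551 + 2 × 2.125 = 9.801
α = (4/3)·(1 − 5.551/9.801) = 0.58

α = 0.58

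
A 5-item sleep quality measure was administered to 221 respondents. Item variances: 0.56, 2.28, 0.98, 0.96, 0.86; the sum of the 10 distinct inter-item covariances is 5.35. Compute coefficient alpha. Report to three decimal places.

ΣVar(i) = 0.56 + 2.28 + 0.98 + 0.96 + 0.86 = 5.64
Sum of distinct covariances = 5.35
total variance = ΣVar(i) + 2·Σcov = 5.64 + 2 × 5.35 = 16.34
α = (5/4)·(1 − 5.64/16.34) = 0.819

α = 0.819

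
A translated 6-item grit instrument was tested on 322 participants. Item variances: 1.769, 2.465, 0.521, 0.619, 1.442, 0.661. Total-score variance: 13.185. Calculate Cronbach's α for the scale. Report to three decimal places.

ΣVar(i) = 1.769 + 2.465 + 0.521 + 0.619 + 1.442 + 0.661 = 7.477
α = (k/(k−1))·(1 − ΣVar(i)/σ²_total) = (6/5)·(1 − 7.477/13.185) = 0.519

Cronbach's α = 0.519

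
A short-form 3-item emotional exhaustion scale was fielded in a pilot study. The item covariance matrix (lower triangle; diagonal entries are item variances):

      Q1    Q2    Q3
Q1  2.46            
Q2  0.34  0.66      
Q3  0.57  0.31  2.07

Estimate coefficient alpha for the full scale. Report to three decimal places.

coefficient alpha = 0.480

sum of item variances = 2.46 + 0.66 + 2.07 = 5.19
Sum of off-diagonal covariances = 1.22
Var(T) = 5.19 + 2 × 1.22 = 7.63
α = (k/(k−1))·(1 − sum of item variances/Var(T)) = (3/2)·(1 − 5.19/7.63) = 0.480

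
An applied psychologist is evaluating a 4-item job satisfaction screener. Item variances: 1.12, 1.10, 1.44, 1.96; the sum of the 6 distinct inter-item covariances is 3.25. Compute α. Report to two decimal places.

Σσ²ᵢ = 1.12 + 1.10 + 1.44 + 1.96 = 5.62
Sum of distinct covariances = 3.25
σ²_T = Σσ²ᵢ + 2·Σcov = 5.62 + 2 × 3.25 = 12.12
α = (4/3)·(1 − 5.62/12.12) = 0.72

α = 0.72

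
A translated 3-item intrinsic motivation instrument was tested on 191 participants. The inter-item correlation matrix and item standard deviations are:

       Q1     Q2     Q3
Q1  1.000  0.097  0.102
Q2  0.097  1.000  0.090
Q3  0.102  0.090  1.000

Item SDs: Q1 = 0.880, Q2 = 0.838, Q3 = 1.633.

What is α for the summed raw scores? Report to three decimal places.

Σσ²ᵢ = 0.880² + 0.838² + 1.633² = 4.1433
Covariances σ_ij = r_ij · s_i · s_j:
  σ(Q1,Q2) = 0.097 × 0.880 × 0.838 = 0.0715
  σ(Q1,Q3) = 0.102 × 0.880 × 1.633 = 0.1466
  σ(Q2,Q3) = 0.090 × 0.838 × 1.633 = 0.1232
σ²_T = Σσ²ᵢ + 2·Σσ_ij = 4.1433 + 2 × 0.3413 = 4.8259
α = (3/2)·(1 − 4.1433/4.8259) = 0.212

α = 0.212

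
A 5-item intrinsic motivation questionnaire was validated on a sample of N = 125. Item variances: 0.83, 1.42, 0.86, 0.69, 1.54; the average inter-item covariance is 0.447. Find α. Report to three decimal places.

Σσ²ᵢ = 0.83 + 1.42 + 0.86 + 0.69 + 1.54 = 5.34
Sum of the 10 distinct covariances = 10 × 0.447 = 4.470
total variance = Σσ²ᵢ + 2·Σcov = 5.34 + 2 × 4.470 = 14.280
α = (5/4)·(1 − 5.34/14.280) = 0.783

α = 0.783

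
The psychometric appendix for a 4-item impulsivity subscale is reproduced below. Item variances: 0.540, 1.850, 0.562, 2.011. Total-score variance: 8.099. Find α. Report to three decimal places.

Σσ²ᵢ = 0.540 + 1.850 + 0.562 + 2.011 = 4.963
α = (k/(k−1))·(1 − Σσ²ᵢ/σ²_total) = (4/3)·(1 − 4.963/8.099) = 0.516

α = 0.516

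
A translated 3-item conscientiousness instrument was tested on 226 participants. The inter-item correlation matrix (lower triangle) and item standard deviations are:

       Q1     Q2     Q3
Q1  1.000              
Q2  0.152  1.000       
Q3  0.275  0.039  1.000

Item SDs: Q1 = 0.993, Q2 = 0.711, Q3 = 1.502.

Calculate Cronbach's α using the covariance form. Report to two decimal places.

Σσ²ᵢ = 0.993² + 0.711² + 1.502² = 3.7476
Covariances σ_ij = r_ij · s_i · s_j:
  σ(Q1,Q2) = 0.152 × 0.993 × 0.711 = 0.1073
  σ(Q1,Q3) = 0.275 × 0.993 × 1.502 = 0.4102
  σ(Q2,Q3) = 0.039 × 0.711 × 1.502 = 0.0416
σ²_T = Σσ²ᵢ + 2·Σσ_ij = 3.7476 + 2 × 0.5591 = 4.8658
α = (3/2)·(1 − 3.7476/4.8658) = 0.34

Cronbach's α = 0.34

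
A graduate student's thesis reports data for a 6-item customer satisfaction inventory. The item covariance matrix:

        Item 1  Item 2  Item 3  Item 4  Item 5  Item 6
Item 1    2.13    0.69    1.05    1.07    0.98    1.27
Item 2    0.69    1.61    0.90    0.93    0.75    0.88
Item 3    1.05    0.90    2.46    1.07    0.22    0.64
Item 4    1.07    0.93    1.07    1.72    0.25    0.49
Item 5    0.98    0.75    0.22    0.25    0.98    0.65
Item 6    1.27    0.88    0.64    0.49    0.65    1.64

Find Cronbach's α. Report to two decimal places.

α = 0.83

Σσᵢ² = 2.13 + 1.61 + 2.46 + 1.72 + 0.98 + 1.64 = 10.54
Sum of off-diagonal covariances = 11.84
σ²_T = 10.54 + 2 × 11.84 = 34.22
α = (k/(k−1))·(1 − Σσᵢ²/σ²_T) = (6/5)·(1 − 10.54/34.22) = 0.83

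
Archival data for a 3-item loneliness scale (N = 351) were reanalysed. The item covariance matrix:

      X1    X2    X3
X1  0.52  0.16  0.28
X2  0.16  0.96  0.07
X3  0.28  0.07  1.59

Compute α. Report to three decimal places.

α = 0.374

Σσᵢ² = 0.52 + 0.96 + 1.59 = 3.07
Σ_{i<j} σ_ij = 0.51
Var(T) = 3.07 + 2 × 0.51 = 4.09
α = (k/(k−1))·(1 − Σσᵢ²/Var(T)) = (3/2)·(1 − 3.07/4.09) = 0.374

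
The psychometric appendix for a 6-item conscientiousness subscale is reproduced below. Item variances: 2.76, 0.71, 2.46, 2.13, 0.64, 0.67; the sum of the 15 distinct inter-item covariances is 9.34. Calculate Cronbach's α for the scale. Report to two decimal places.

α = 0.80

Σσ²ᵢ = 2.76 + 0.71 + 2.46 + 2.13 + 0.64 + 0.67 = 9.37
Sum of distinct covariances = 9.34
total variance = Σσ²ᵢ + 2·Σcov = 9.37 + 2 × 9.34 = 28.05
α = (6/5)·(1 − 9.37/28.05) = 0.80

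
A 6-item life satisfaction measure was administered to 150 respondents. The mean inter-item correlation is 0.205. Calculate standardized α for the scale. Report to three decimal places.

Standardized α = k·r̄ / (1 + (k−1)·r̄) = 6 × 0.205 / (1 + 5 × 0.205)
  = 1.2300 / 2.0250 = 0.607

standardized α = 0.607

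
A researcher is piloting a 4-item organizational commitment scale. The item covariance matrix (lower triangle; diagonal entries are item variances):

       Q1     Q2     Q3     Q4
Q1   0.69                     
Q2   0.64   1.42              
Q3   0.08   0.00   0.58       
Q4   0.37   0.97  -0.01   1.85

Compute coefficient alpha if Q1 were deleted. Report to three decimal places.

Remaining items: Q2, Q3, Q4 (k = 3).
ΣVar(i) = 1.42 + 0.58 + 1.85 = 3.85
Var(T) = 3.85 + 2 × 0.96 = 5.77
α (item deleted) = (3/2)·(1 − 3.85/5.77) = 0.499

α = 0.499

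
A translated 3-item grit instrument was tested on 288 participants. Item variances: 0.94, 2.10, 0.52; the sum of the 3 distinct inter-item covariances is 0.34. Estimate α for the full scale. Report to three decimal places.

α = 0.241

Σσᵢ² = 0.94 + 2.10 + 0.52 = 3.56
Sum of distinct covariances = 0.34
σ²_total = Σσᵢ² + 2·Σcov = 3.56 + 2 × 0.34 = 4.24
α = (3/2)·(1 − 3.56/4.24) = 0.241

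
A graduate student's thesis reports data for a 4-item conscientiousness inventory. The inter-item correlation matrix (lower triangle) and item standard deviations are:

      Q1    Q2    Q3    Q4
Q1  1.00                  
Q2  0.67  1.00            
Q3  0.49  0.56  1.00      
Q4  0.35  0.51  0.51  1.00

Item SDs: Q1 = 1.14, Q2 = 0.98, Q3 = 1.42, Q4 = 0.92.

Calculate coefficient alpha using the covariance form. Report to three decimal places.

Σσ²ᵢ = 1.14² + 0.98² + 1.42² + 0.92² = 5.1228
Covariances σ_ij = r_ij · s_i · s_j:
  σ(Q1,Q2) = 0.67 × 1.14 × 0.98 = 0.7485
  σ(Q1,Q3) = 0.49 × 1.14 × 1.42 = 0.7932
  σ(Q1,Q4) = 0.35 × 1.14 × 0.92 = 0.3671
  σ(Q2,Q3) = 0.56 × 0.98 × 1.42 = 0.7793
  σ(Q2,Q4) = 0.51 × 0.98 × 0.92 = 0.4598
  σ(Q3,Q4) = 0.51 × 1.42 × 0.92 = 0.6663
σ²_T = Σσ²ᵢ + 2·Σσ_ij = 5.1228 + 2 × 3.8142 = 12.7512
α = (4/3)·(1 − 5.1228/12.7512) = 0.798

α = 0.798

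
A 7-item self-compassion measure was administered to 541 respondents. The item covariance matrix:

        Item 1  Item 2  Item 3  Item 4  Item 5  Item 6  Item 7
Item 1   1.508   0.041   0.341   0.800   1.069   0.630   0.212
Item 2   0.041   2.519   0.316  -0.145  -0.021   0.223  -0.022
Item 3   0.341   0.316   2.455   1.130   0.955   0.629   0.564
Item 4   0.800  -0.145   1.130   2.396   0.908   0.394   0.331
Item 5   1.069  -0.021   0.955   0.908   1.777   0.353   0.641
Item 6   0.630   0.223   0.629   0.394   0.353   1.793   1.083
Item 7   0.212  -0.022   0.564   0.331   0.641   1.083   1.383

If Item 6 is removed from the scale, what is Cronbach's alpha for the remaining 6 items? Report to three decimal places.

α = 0.650

Remaining items: Item 1, Item 2, Item 3, Item 4, Item 5, Item 7 (k = 6).
ΣVar(i) = 1.508 + 2.519 + 2.455 + 2.396 + 1.777 + 1.383 = 12.038
Var(T) = 12.038 + 2 × 7.120 = 26.278
α (item deleted) = (6/5)·(1 − 12.038/26.278) = 0.650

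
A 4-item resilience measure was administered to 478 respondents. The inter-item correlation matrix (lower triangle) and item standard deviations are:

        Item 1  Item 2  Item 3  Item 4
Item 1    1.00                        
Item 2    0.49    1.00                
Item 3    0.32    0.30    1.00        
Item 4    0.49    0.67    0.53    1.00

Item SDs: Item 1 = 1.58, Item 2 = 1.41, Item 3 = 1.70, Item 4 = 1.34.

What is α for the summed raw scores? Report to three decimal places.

Σσ²ᵢ = 1.58² + 1.41² + 1.70² + 1.34² = 9.1701
Covariances σ_ij = r_ij · s_i · s_j:
  σ(Item 1,Item 2) = 0.49 × 1.58 × 1.41 = 1.0916
  σ(Item 1,Item 3) = 0.32 × 1.58 × 1.70 = 0.8595
  σ(Item 1,Item 4) = 0.49 × 1.58 × 1.34 = 1.0374
  σ(Item 2,Item 3) = 0.30 × 1.41 × 1.70 = 0.7191
  σ(Item 2,Item 4) = 0.67 × 1.41 × 1.34 = 1.2659
  σ(Item 3,Item 4) = 0.53 × 1.70 × 1.34 = 1.2073
σ²_T = Σσ²ᵢ + 2·Σσ_ij = 9.1701 + 2 × 6.1808 = 21.5317
α = (4/3)·(1 − 9.1701/21.5317) = 0.765

α = 0.765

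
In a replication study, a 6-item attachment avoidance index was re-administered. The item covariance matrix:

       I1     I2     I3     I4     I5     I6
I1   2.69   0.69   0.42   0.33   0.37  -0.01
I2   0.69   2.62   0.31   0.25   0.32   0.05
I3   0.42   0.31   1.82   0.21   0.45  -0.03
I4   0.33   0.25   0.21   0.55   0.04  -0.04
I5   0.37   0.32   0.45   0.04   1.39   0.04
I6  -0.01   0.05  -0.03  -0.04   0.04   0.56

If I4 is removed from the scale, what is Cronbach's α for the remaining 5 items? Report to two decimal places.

Remaining items: I1, I2, I3, I5, I6 (k = 5).
Σσ²ᵢ = 2.69 + 2.62 + 1.82 + 1.39 + 0.56 = 9.08
σ²_T = 9.08 + 2 × 2.61 = 14.30
α (item deleted) = (5/4)·(1 − 9.08/14.30) = 0.46

α = 0.46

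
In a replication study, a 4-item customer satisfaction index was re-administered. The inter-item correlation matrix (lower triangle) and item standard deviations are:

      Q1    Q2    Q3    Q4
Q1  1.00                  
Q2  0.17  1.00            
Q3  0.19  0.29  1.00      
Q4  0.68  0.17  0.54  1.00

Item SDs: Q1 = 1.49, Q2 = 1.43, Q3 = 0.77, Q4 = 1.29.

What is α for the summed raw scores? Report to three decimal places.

α = 0.645

Σσ²ᵢ = 1.49² + 1.43² + 0.77² + 1.29² = 6.5220
Covariances σ_ij = r_ij · s_i · s_j:
  σ(Q1,Q2) = 0.17 × 1.49 × 1.43 = 0.3622
  σ(Q1,Q3) = 0.19 × 1.49 × 0.77 = 0.2180
  σ(Q1,Q4) = 0.68 × 1.49 × 1.29 = 1.3070
  σ(Q2,Q3) = 0.29 × 1.43 × 0.77 = 0.3193
  σ(Q2,Q4) = 0.17 × 1.43 × 1.29 = 0.3136
  σ(Q3,Q4) = 0.54 × 0.77 × 1.29 = 0.5364
σ²_T = Σσ²ᵢ + 2·Σσ_ij = 6.5220 + 2 × 3.0565 = 12.6350
α = (4/3)·(1 − 6.5220/12.6350) = 0.645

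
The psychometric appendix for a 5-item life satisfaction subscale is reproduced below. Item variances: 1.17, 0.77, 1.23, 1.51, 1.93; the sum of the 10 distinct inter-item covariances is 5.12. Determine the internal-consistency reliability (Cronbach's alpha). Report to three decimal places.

ΣVar(i) = 1.17 + 0.77 + 1.23 + 1.51 + 1.93 = 6.61
Sum of distinct covariances = 5.12
total variance = ΣVar(i) + 2·Σcov = 6.61 + 2 × 5.12 = 16.85
α = (5/4)·(1 − 6.61/16.85) = 0.760

Cronbach's alpha = 0.760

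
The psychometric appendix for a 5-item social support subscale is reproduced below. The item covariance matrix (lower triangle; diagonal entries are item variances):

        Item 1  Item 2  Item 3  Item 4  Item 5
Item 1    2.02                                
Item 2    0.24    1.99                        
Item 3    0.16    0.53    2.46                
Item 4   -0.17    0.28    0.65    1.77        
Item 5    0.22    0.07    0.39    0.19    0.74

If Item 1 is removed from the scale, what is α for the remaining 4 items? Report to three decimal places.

α = 0.503

Remaining items: Item 2, Item 3, Item 4, Item 5 (k = 4).
Σσᵢ² = 1.99 + 2.46 + 1.77 + 0.74 = 6.96
total variance = 6.96 + 2 × 2.11 = 11.18
α (item deleted) = (4/3)·(1 − 6.96/11.18) = 0.503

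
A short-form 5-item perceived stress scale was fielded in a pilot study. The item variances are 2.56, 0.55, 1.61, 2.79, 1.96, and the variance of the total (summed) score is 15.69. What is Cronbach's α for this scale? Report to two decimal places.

Σσᵢ² = 2.56 + 0.55 + 1.61 + 2.79 + 1.96 = 9.47
α = (k/(k−1))·(1 − Σσᵢ²/σ²_total) = (5/4)·(1 − 9.47/15.69) = 0.50

Cronbach's α = 0.50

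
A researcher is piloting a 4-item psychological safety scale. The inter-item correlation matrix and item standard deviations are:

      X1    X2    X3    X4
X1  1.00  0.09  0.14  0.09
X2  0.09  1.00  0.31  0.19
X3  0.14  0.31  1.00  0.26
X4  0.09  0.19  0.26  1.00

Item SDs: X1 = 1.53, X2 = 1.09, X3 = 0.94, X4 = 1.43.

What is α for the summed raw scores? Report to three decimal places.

Σσ²ᵢ = 1.53² + 1.09² + 0.94² + 1.43² = 6.4575
Covariances σ_ij = r_ij · s_i · s_j:
  σ(X1,X2) = 0.09 × 1.53 × 1.09 = 0.1501
  σ(X1,X3) = 0.14 × 1.53 × 0.94 = 0.2013
  σ(X1,X4) = 0.09 × 1.53 × 1.43 = 0.1969
  σ(X2,X3) = 0.31 × 1.09 × 0.94 = 0.3176
  σ(X2,X4) = 0.19 × 1.09 × 1.43 = 0.2962
  σ(X3,X4) = 0.26 × 0.94 × 1.43 = 0.3495
σ²_T = Σσ²ᵢ + 2·Σσ_ij = 6.4575 + 2 × 1.5116 = 9.4807
α = (4/3)·(1 − 6.4575/9.4807) = 0.425

α = 0.425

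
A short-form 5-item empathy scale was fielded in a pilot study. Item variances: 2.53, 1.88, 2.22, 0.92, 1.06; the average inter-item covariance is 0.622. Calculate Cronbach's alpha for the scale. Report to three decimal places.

Cronbach's alpha = 0.739

ΣVar(i) = 2.53 + 1.88 + 2.22 + 0.92 + 1.06 = 8.61
Sum of the 10 distinct covariances = 10 × 0.622 = 6.220
total variance = ΣVar(i) + 2·Σcov = 8.61 + 2 × 6.220 = 21.050
α = (5/4)·(1 − 8.61/21.050) = 0.739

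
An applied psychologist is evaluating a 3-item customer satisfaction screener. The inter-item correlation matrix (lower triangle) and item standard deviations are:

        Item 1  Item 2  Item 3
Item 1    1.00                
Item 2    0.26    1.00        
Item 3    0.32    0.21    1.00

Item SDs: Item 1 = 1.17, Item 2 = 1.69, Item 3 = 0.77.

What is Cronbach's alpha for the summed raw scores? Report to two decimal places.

α = 0.46

Σσ²ᵢ = 1.17² + 1.69² + 0.77² = 4.8179
Covariances σ_ij = r_ij · s_i · s_j:
  σ(Item 1,Item 2) = 0.26 × 1.17 × 1.69 = 0.5141
  σ(Item 1,Item 3) = 0.32 × 1.17 × 0.77 = 0.2883
  σ(Item 2,Item 3) = 0.21 × 1.69 × 0.77 = 0.2733
σ²_T = Σσ²ᵢ + 2·Σσ_ij = 4.8179 + 2 × 1.0757 = 6.9693
α = (3/2)·(1 − 4.8179/6.9693) = 0.46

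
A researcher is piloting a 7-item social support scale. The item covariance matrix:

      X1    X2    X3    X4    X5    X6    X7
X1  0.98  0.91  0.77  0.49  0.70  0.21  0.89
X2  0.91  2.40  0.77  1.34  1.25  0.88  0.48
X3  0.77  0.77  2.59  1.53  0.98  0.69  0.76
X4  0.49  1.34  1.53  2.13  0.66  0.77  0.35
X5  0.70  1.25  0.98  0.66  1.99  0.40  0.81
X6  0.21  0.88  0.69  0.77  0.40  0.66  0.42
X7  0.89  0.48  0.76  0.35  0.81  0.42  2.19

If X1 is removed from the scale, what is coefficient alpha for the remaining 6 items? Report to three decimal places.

Remaining items: X2, X3, X4, X5, X6, X7 (k = 6).
ΣVar(i) = 2.40 + 2.59 + 2.13 + 1.99 + 0.66 + 2.19 = 11.96
σ²_T = 11.96 + 2 × 12.09 = 36.14
α (item deleted) = (6/5)·(1 − 11.96/36.14) = 0.803

α = 0.803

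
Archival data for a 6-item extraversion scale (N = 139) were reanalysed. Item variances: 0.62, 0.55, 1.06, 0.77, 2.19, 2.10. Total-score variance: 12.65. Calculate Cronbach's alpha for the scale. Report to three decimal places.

ΣVar(i) = 0.62 + 0.55 + 1.06 + 0.77 + 2.19 + 2.10 = 7.29
α = (k/(k−1))·(1 − ΣVar(i)/Var(T)) = (6/5)·(1 − 7.29/12.65) = 0.508

Cronbach's alpha = 0.508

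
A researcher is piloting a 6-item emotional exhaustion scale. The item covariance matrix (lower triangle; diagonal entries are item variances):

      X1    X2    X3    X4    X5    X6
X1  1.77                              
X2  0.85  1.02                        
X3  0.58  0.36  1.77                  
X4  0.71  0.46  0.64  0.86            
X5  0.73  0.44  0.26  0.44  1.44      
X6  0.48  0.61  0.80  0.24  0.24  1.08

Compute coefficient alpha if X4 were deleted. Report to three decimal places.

coefficient alpha = 0.752

Remaining items: X1, X2, X3, X5, X6 (k = 5).
ΣVar(i) = 1.77 + 1.02 + 1.77 + 1.44 + 1.08 = 7.08
σ²_total = 7.08 + 2 × 5.35 = 17.78
α (item deleted) = (5/4)·(1 − 7.08/17.78) = 0.752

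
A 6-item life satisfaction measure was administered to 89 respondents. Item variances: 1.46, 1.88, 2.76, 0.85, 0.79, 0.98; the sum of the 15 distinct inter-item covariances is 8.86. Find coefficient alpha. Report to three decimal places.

Σσ²ᵢ = 1.46 + 1.88 + 2.76 + 0.85 + 0.79 + 0.98 = 8.72
Sum of distinct covariances = 8.86
σ²_total = Σσ²ᵢ + 2·Σcov = 8.72 + 2 × 8.86 = 26.44
α = (6/5)·(1 − 8.72/26.44) = 0.804

α = 0.804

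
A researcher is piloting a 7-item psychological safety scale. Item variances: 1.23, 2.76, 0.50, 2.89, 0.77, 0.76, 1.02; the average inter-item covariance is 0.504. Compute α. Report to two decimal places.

α = 0.79

Σσᵢ² = 1.23 + 2.76 + 0.50 + 2.89 + 0.77 + 0.76 + 1.02 = 9.93
Sum of the 21 distinct covariances = 21 × 0.504 = 10.584
Var(T) = Σσᵢ² + 2·Σcov = 9.93 + 2 × 10.584 = 31.098
α = (7/6)·(1 − 9.93/31.098) = 0.79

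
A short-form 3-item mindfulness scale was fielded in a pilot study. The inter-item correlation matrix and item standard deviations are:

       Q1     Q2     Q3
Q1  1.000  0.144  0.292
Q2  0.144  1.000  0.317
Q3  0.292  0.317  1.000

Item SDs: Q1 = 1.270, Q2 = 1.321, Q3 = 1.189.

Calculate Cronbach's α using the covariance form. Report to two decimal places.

Cronbach's α = 0.50

Σσ²ᵢ = 1.270² + 1.321² + 1.189² = 4.7717
Covariances σ_ij = r_ij · s_i · s_j:
  σ(Q1,Q2) = 0.144 × 1.270 × 1.321 = 0.2416
  σ(Q1,Q3) = 0.292 × 1.270 × 1.189 = 0.4409
  σ(Q2,Q3) = 0.317 × 1.321 × 1.189 = 0.4979
σ²_T = Σσ²ᵢ + 2·Σσ_ij = 4.7717 + 2 × 1.1804 = 7.1325
α = (3/2)·(1 − 4.7717/7.1325) = 0.50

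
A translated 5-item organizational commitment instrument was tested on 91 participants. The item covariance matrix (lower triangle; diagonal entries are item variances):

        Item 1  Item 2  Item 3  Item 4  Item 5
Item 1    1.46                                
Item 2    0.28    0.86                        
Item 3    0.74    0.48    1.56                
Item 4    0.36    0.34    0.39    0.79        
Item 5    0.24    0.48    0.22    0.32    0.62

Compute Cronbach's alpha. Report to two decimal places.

ΣVar(i) = 1.46 + 0.86 + 1.56 + 0.79 + 0.62 = 5.29
Σ_{i<j} σ_ij = 3.85
σ²_total = 5.29 + 2 × 3.85 = 12.99
α = (k/(k−1))·(1 − ΣVar(i)/σ²_total) = (5/4)·(1 − 5.29/12.99) = 0.74

α = 0.74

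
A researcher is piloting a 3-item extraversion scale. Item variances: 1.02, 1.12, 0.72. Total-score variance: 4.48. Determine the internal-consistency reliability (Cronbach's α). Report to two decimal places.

Cronbach's α = 0.54

ΣVar(i) = 1.02 + 1.12 + 0.72 = 2.86
α = (k/(k−1))·(1 − ΣVar(i)/σ²_T) = (3/2)·(1 − 2.86/4.48) = 0.54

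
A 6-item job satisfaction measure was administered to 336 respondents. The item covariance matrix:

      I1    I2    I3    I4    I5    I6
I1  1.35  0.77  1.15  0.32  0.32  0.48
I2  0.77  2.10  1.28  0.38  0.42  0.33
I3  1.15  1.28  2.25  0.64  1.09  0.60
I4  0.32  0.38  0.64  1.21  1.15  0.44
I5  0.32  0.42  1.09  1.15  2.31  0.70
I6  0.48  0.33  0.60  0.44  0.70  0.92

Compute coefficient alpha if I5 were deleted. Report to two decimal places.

Remaining items: I1, I2, I3, I4, I6 (k = 5).
Σσᵢ² = 1.35 + 2.10 + 2.25 + 1.21 + 0.92 = 7.83
Var(T) = 7.83 + 2 × 6.39 = 20.61
α (item deleted) = (5/4)·(1 − 7.83/20.61) = 0.78

α = 0.78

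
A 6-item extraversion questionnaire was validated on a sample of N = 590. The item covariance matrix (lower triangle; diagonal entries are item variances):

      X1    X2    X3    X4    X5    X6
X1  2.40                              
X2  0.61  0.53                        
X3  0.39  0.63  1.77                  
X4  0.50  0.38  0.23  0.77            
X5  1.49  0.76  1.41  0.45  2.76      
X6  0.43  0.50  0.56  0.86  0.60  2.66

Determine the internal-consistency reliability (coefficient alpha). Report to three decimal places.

α = 0.771

sum of item variances = 2.40 + 0.53 + 1.77 + 0.77 + 2.76 + 2.66 = 10.89
Sum of off-diagonal covariances = 9.80
σ²_T = 10.89 + 2 × 9.80 = 30.49
α = (k/(k−1))·(1 − sum of item variances/σ²_T) = (6/5)·(1 − 10.89/30.49) = 0.771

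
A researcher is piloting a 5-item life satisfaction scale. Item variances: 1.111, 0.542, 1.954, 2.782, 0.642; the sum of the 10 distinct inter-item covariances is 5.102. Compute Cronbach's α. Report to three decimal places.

α = 0.740

Σσ²ᵢ = 1.111 + 0.542 + 1.954 + 2.782 + 0.642 = 7.031
Sum of distinct covariances = 5.102
Var(T) = Σσ²ᵢ + 2·Σcov = 7.031 + 2 × 5.102 = 17.235
α = (5/4)·(1 − 7.031/17.235) = 0.740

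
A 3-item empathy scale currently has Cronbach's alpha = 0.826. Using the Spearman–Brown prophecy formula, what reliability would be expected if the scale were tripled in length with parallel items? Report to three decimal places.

predicted reliability = 0.934

Length factor m = 3
α' = m·α / (1 + (m−1)·α)
   = 3 × 0.826 / (1 + (3 − 1) × 0.826)
   = 2.4780 / 2.6520 = 0.934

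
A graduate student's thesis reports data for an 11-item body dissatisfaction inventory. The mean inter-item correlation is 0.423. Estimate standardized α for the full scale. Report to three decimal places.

Standardized α = k·r̄ / (1 + (k−1)·r̄) = 11 × 0.423 / (1 + 10 × 0.423)
  = 4.6530 / 5.2300 = 0.890

α = 0.890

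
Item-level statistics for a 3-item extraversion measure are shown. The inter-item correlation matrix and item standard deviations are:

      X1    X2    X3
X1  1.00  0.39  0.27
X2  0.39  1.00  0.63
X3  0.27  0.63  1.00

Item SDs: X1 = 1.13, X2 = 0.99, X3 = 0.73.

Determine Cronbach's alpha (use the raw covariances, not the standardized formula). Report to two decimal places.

α = 0.67

Σσ²ᵢ = 1.13² + 0.99² + 0.73² = 2.7899
Covariances σ_ij = r_ij · s_i · s_j:
  σ(X1,X2) = 0.39 × 1.13 × 0.99 = 0.4363
  σ(X1,X3) = 0.27 × 1.13 × 0.73 = 0.2227
  σ(X2,X3) = 0.63 × 0.99 × 0.73 = 0.4553
σ²_T = Σσ²ᵢ + 2·Σσ_ij = 2.7899 + 2 × 1.1143 = 5.0185
α = (3/2)·(1 − 2.7899/5.0185) = 0.67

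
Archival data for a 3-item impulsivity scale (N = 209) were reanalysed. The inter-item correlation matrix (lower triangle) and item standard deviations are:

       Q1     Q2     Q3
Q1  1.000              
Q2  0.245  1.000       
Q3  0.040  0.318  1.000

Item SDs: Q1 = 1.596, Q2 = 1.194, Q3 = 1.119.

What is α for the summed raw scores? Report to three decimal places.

α = 0.404

Σσ²ᵢ = 1.596² + 1.194² + 1.119² = 5.2250
Covariances σ_ij = r_ij · s_i · s_j:
  σ(Q1,Q2) = 0.245 × 1.596 × 1.194 = 0.4669
  σ(Q1,Q3) = 0.040 × 1.596 × 1.119 = 0.0714
  σ(Q2,Q3) = 0.318 × 1.194 × 1.119 = 0.4249
σ²_T = Σσ²ᵢ + 2·Σσ_ij = 5.2250 + 2 × 0.9632 = 7.1514
α = (3/2)·(1 − 5.2250/7.1514) = 0.404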